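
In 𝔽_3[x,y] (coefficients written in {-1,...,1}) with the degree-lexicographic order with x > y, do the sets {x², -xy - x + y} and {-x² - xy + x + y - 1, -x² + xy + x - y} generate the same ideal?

For a fixed monomial order, each ideal has a unique reduced Gröbner basis; comparing bases decides equality.
Buchberger on the first generating set:
f_1 = x², LT = x².
f_2 = -xy - x + y, LT = xy.

S(f_1,f_2): lcm = x²y. S = -x² + xy.
  reduce S modulo (f_1, f_2):
  remainder -x + y ≠ 0; add g_3 = -x + y to the basis.

S(f_2,g_3): lcm = xy. S = y² + x - y.
  reduce S modulo (f_1, f_2, g_3):
  remainder y² ≠ 0; add g_4 = y² to the basis.

The other S-polynomials (S(f_1,g_3), S(f_1,g_4), S(f_2,g_4), S(g_3,g_4)) all reduce to 0 modulo the current basis, so we have a Gröbner basis.
Inter-reduce: drop elements whose leading term is divisible by another's, tail-reduce, and make monic.
Reduced Gröbner basis: {y², x - y}.

Buchberger on the second generating set:
h_1 = -x² - xy + x + y - 1, LT = x².
h_2 = -x² + xy + x - y, LT = x².

S(h_1,h_2): lcm = x². S = -xy + y + 1.
  reduce S modulo (h_1, h_2):
  remainder -xy + y + 1 ≠ 0; add k_3 = -xy + y + 1 to the basis.

S(h_1,k_3): lcm = x²y. S = xy² - y² + x + y.
  reduce S modulo (h_1, h_2, k_3):
  remainder x - y ≠ 0; add k_4 = x - y to the basis.

S(k_3,k_4): lcm = xy. S = y² - y - 1.
  reduce S modulo (h_1, h_2, k_3, k_4):
  remainder y² - y - 1 ≠ 0; add k_5 = y² - y - 1 to the basis.

The other S-polynomials (S(h_2,k_3), S(h_1,k_4), S(h_2,k_4), S(h_1,k_5), S(h_2,k_5), S(k_3,k_5), S(k_4,k_5)) all reduce to 0 modulo the current basis, so we have a Gröbner basis.
Inter-reduce: drop elements whose leading term is divisible by another's, tail-reduce, and make monic.
Reduced Gröbner basis: {y² - y - 1, x - y}.

The bases are distinct; the ideals are different.

No, the ideals differ.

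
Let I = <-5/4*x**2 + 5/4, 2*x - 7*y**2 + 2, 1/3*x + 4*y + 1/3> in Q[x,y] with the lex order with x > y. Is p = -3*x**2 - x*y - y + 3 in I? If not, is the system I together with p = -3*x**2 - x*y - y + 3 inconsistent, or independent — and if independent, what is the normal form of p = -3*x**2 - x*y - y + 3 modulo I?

First compute the reduced Gröbner basis of I by Buchberger's algorithm.
f_1 = -5/4*x**2 + 5/4, LT = x**2.
f_2 = 2*x - 7*y**2 + 2, LT = x.
f_3 = 1/3*x + 4*y + 1/3, LT = x.

S(f_1,f_2): lcm = x**2. S = 7/2*x*y**2 - x - 1.
  leading term x*y**2: subtract (7/4*y**2)·f_2 from 7/2*x*y**2 - x - 1 → -x + 49/4*y**4 - 7/2*y**2 - 1
  leading term x: subtract (-1/2)·f_2 from -x + 49/4*y**4 - 7/2*y**2 - 1 → 49/4*y**4 - 7*y**2
  leading term y**4: no divisor's leading term divides it; move 49/4*y**4 to the remainder.
  leading term y**2: no divisor's leading term divides it; move -7*y**2 to the remainder.
  remainder 49/4*y**4 - 7*y**2 ≠ 0; add h_4 = 49/4*y**4 - 7*y**2 to the basis.

S(f_1,f_3): lcm = x**2. S = -12*x*y - x - 1.
  leading term x*y: subtract (-6*y)·f_2 from -12*x*y - x - 1 → -x - 42*y**3 + 12*y - 1
  leading term x: subtract (-1/2)·f_2 from -x - 42*y**3 + 12*y - 1 → -42*y**3 - 7/2*y**2 + 12*y
  leading term y**3: no divisor's leading term divides it; move -42*y**3 to the remainder.
  leading term y**2: no divisor's leading term divides it; move -7/2*y**2 to the remainder.
  leading term y: no divisor's leading term divides it; move 12*y to the remainder.
  remainder -42*y**3 - 7/2*y**2 + 12*y ≠ 0; add h_5 = -42*y**3 - 7/2*y**2 + 12*y to the basis.

S(f_2,f_3): lcm = x. S = -7/2*y**2 - 12*y.
  leading term y**2: no divisor's leading term divides it; move -7/2*y**2 to the remainder.
  leading term y: no divisor's leading term divides it; move -12*y to the remainder.
  remainder -7/2*y**2 - 12*y ≠ 0; add h_6 = -7/2*y**2 - 12*y to the basis.

S(h_4,h_5): lcm = y**4. S = -1/12*y**3 - 2/7*y**2.
  leading term y**3: subtract (1/504)·h_5 from -1/12*y**3 - 2/7*y**2 → -281/1008*y**2 - 1/42*y
  leading term y**2: subtract (281/3528)·h_6 from -281/1008*y**2 - 1/42*y → 137/147*y
  leading term y: no divisor's leading term divides it; move 137/147*y to the remainder.
  remainder 137/147*y ≠ 0; add h_7 = 137/147*y to the basis.

The other S-polynomials (S(f_1,h_4), S(f_2,h_4), S(f_3,h_4), S(f_1,h_5), S(f_2,h_5), S(f_3,h_5), S(f_1,h_6), S(f_2,h_6), S(f_3,h_6), S(h_4,h_6), S(h_5,h_6), S(f_1,h_7), S(f_2,h_7), S(f_3,h_7), S(h_4,h_7), S(h_5,h_7), S(h_6,h_7)) all reduce to 0 modulo the current basis, so we have a Gröbner basis.
Inter-reduce: drop elements whose leading term is divisible by another's, tail-reduce, and make monic.
Reduced Gröbner basis: {x + 1, y}.
Label its elements g_1 = x + 1, g_2 = y.

Reduce p = -3*x**2 - x*y - y + 3 modulo G:
  leading term x**2: subtract (-3*x)·g_1 from -3*x**2 - x*y - y + 3 → -x*y + 3*x - y + 3
  leading term x*y: subtract (-y)·g_1 from -x*y + 3*x - y + 3 → 3*x + 3
  leading term x: subtract (3)·g_1 from 3*x + 3 → 0
  normal form = 0.
Since the normal form is 0, p ∈ I.

-3*x**2 - x*y - y + 3 lies in I (it reduces to 0).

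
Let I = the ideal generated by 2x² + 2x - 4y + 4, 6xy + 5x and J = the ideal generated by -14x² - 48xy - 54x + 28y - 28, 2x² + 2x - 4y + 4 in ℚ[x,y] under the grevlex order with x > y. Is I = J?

Yes, the ideals are equal.

Since reduced Gröbner bases are canonical representatives of ideals under a given ordering, it suffices to compute and compare them.
Buchberger on the first generating set:
f_1 = 2x² + 2x - 4y + 4, LT = x².
f_2 = 6xy + 5x, LT = xy.

S(f_1,f_2): lcm = x²y. S = -⅚x² + xy - 2y² + 2y.
  leading term x²: subtract (-5/12)·f_1 from -⅚x² + xy - 2y² + 2y → xy - 2y² + ⅚x + ⅓y + 5/3
  leading term xy: subtract (⅙)·f_2 from xy - 2y² + ⅚x + ⅓y + 5/3 → -2y² + ⅓y + 5/3
  leading term y²: no divisor's leading term divides it; move -2y² to the remainder.
  leading term y: no divisor's leading term divides it; move ⅓y to the remainder.
  leading term 1: no divisor's leading term divides it; move 5/3 to the remainder.
  remainder -2y² + ⅓y + 5/3 ≠ 0; add g_3 = -2y² + ⅓y + 5/3 to the basis.

The other S-polynomials (S(f_1,g_3), S(f_2,g_3)) all reduce to 0 modulo the current basis, so we have a Gröbner basis.
Inter-reduce: drop elements whose leading term is divisible by another's, tail-reduce, and make monic.
Reduced Gröbner basis: {x² + x - 2y + 2, xy + ⅚x, y² - ⅙y - ⅚}.

Buchberger on the second generating set:
h_1 = -14x² - 48xy - 54x + 28y - 28, LT = x².
h_2 = 2x² + 2x - 4y + 4, LT = x².

S(h_1,h_2): lcm = x². S = 24/7xy + 20/7x.
  leading term xy: no divisor's leading term divides it; move 24/7xy to the remainder.
  leading term x: no divisor's leading term divides it; move 20/7x to the remainder.
  remainder 24/7xy + 20/7x ≠ 0; add k_3 = 24/7xy + 20/7x to the basis.

S(h_1,k_3): lcm = x²y. S = 24/7xy² - ⅚x² + 27/7xy - 2y² + 2y.
  leading term xy²: subtract (y)·k_3 from 24/7xy² - ⅚x² + 27/7xy - 2y² + 2y → -⅚x² + xy - 2y² + 2y
  leading term x²: subtract (5/84)·h_1 from -⅚x² + xy - 2y² + 2y → 27/7xy - 2y² + 45/14x + ⅓y + 5/3
  leading term xy: subtract (9/8)·k_3 from 27/7xy - 2y² + 45/14x + ⅓y + 5/3 → -2y² + ⅓y + 5/3
  leading term y²: no divisor's leading term divides it; move -2y² to the remainder.
  leading term y: no divisor's leading term divides it; move ⅓y to the remainder.
  leading term 1: no divisor's leading term divides it; move 5/3 to the remainder.
  remainder -2y² + ⅓y + 5/3 ≠ 0; add k_4 = -2y² + ⅓y + 5/3 to the basis.

The other S-polynomials (S(h_2,k_3), S(h_1,k_4), S(h_2,k_4), S(k_3,k_4)) all reduce to 0 modulo the current basis, so we have a Gröbner basis.
Inter-reduce: drop elements whose leading term is divisible by another's, tail-reduce, and make monic.
Reduced Gröbner basis: {x² + x - 2y + 2, xy + ⅚x, y² - ⅙y - ⅚}.

Same reduced basis, so the two generating sets span the same ideal.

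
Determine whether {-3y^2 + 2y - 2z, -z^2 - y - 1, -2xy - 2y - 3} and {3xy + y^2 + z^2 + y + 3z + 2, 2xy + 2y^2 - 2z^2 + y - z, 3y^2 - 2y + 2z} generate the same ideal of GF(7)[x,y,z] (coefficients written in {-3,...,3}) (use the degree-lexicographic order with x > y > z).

Since reduced Gröbner bases are canonical representatives of ideals under a given ordering, it suffices to compute and compare them.
Buchberger on the first generating set:
f_1 = -3y^2 + 2y - 2z, LT = y^2.
f_2 = -z^2 - y - 1, LT = z^2.
f_3 = -2xy - 2y - 3, LT = xy.

S(f_1,f_3): lcm = xy^2. S = -3xy + 3xz - y^2 + 2y.
  leading term xy: subtract (-2)·f_3 from -3xy + 3xz - y^2 + 2y → 3xz - y^2 - 2y + 1
  leading term xz: no divisor's leading term divides it; move 3xz to the remainder.
  leading term y^2: subtract (-2)·f_1 from -y^2 - 2y + 1 → 2y + 3z + 1
  leading term y: no divisor's leading term divides it; move 2y to the remainder.
  leading term z: no divisor's leading term divides it; move 3z to the remainder.
  leading term 1: no divisor's leading term divides it; move 1 to the remainder.
  remainder 3xz + 2y + 3z + 1 ≠ 0; add g_4 = 3xz + 2y + 3z + 1 to the basis.

S(f_2,g_4): lcm = xz^2. S = xy - 3yz - z^2 + x + 2z.
  leading term xy: subtract (3)·f_3 from xy - 3yz - z^2 + x + 2z → -3yz - z^2 + x - y + 2z + 2
  leading term yz: no divisor's leading term divides it; move -3yz to the remainder.
  leading term z^2: subtract (1)·f_2 from -z^2 + x - y + 2z + 2 → x + 2z + 3
  leading term x: no divisor's leading term divides it; move x to the remainder.
  leading term z: no divisor's leading term divides it; move 2z to the remainder.
  leading term 1: no divisor's leading term divides it; move 3 to the remainder.
  remainder -3yz + x + 2z + 3 ≠ 0; add g_5 = -3yz + x + 2z + 3 to the basis.

S(f_3,g_5): lcm = xyz. S = -2x^2 + 3xz + yz + x - 2z.
  leading term x^2: no divisor's leading term divides it; move -2x^2 to the remainder.
  leading term xz: subtract (1)·g_4 from 3xz + yz + x - 2z → yz + x - 2y + 2z - 1
  leading term yz: subtract (2)·g_5 from yz + x - 2y + 2z - 1 → -x - 2y - 2z
  leading term x: no divisor's leading term divides it; move -x to the remainder.
  leading term y: no divisor's leading term divides it; move -2y to the remainder.
  leading term z: no divisor's leading term divides it; move -2z to the remainder.
  remainder -2x^2 - x - 2y - 2z ≠ 0; add g_6 = -2x^2 - x - 2y - 2z to the basis.

The other S-polynomials (S(f_1,f_2), S(f_2,f_3), S(f_1,g_4), S(f_3,g_4), S(f_1,g_5), S(f_2,g_5), S(g_4,g_5), S(f_1,g_6), S(f_2,g_6), S(f_3,g_6), S(g_4,g_6), S(g_5,g_6)) all reduce to 0 modulo the current basis, so we have a Gröbner basis.
Inter-reduce: drop elements whose leading term is divisible by another's, tail-reduce, and make monic.
Reduced Gröbner basis: {x^2 - 3x + y + z, xy + y - 2, xz + 3y + z - 2, y^2 - 3y + 3z, yz + 2x - 3z - 1, z^2 + y + 1}.

Buchberger on the second generating set:
h_1 = 3xy + y^2 + z^2 + y + 3z + 2, LT = xy.
h_2 = 2xy + 2y^2 - 2z^2 + y - z, LT = xy.
h_3 = 3y^2 - 2y + 2z, LT = y^2.

S(h_1,h_2): lcm = xy. S = -3y^2 - z^2 + y - 2z + 3.
  leading term y^2: subtract (-1)·h_3 from -3y^2 - z^2 + y - 2z + 3 → -z^2 - y + 3
  leading term z^2: no divisor's leading term divides it; move -z^2 to the remainder.
  leading term y: no divisor's leading term divides it; move -y to the remainder.
  leading term 1: no divisor's leading term divides it; move 3 to the remainder.
  remainder -z^2 - y + 3 ≠ 0; add k_4 = -z^2 - y + 3 to the basis.

S(h_1,h_3): lcm = xy^2. S = -2y^3 - 2yz^2 + 3xy - 3xz - 2y^2 + yz + 3y.
  leading term y^3: subtract (-3y)·h_3 from -2y^3 - 2yz^2 + 3xy - 3xz - 2y^2 + yz + 3y → -2yz^2 + 3xy - 3xz - y^2 + 3y
  leading term yz^2: subtract (2y)·k_4 from -2yz^2 + 3xy - 3xz - y^2 + 3y → 3xy - 3xz + y^2 - 3y
  leading term xy: subtract (1)·h_1 from 3xy - 3xz + y^2 - 3y → -3xz - z^2 + 3y - 3z - 2
  leading term xz: no divisor's leading term divides it; move -3xz to the remainder.
  leading term z^2: subtract (1)·k_4 from -z^2 + 3y - 3z - 2 → -3y - 3z + 2
  leading term y: no divisor's leading term divides it; move -3y to the remainder.
  leading term z: no divisor's leading term divides it; move -3z to the remainder.
  leading term 1: no divisor's leading term divides it; move 2 to the remainder.
  remainder -3xz - 3y - 3z + 2 ≠ 0; add k_5 = -3xz - 3y - 3z + 2 to the basis.

S(k_4,k_5): lcm = xz^2. S = xy - yz - z^2 - 3x + 3z.
  leading term xy: subtract (-2)·h_1 from xy - yz - z^2 - 3x + 3z → 2y^2 - yz + z^2 - 3x + 2y + 2z - 3
  leading term y^2: subtract (3)·h_3 from 2y^2 - yz + z^2 - 3x + 2y + 2z - 3 → -yz + z^2 - 3x + y + 3z - 3
  leading term yz: no divisor's leading term divides it; move -yz to the remainder.
  leading term z^2: subtract (-1)·k_4 from z^2 - 3x + y + 3z - 3 → -3x + 3z
  leading term x: no divisor's leading term divides it; move -3x to the remainder.
  leading term z: no divisor's leading term divides it; move 3z to the remainder.
  remainder -yz - 3x + 3z ≠ 0; add k_6 = -yz - 3x + 3z to the basis.

S(h_1,k_6): lcm = xyz. S = -2y^2z - 2z^3 - 3x^2 + 3xz - 2yz + z^2 + 3z.
  leading term y^2z: subtract (-3z)·h_3 from -2y^2z - 2z^3 - 3x^2 + 3xz - 2yz + z^2 + 3z → -2z^3 - 3x^2 + 3xz - yz + 3z
  leading term z^3: subtract (2z)·k_4 from -2z^3 - 3x^2 + 3xz - yz + 3z → -3x^2 + 3xz + yz - 3z
  leading term x^2: no divisor's leading term divides it; move -3x^2 to the remainder.
  leading term xz: subtract (-1)·k_5 from 3xz + yz - 3z → yz - 3y + z + 2
  leading term yz: subtract (-1)·k_6 from yz - 3y + z + 2 → -3x - 3y - 3z + 2
  leading term x: no divisor's leading term divides it; move -3x to the remainder.
  leading term y: no divisor's leading term divides it; move -3y to the remainder.
  leading term z: no divisor's leading term divides it; move -3z to the remainder.
  leading term 1: no divisor's leading term divides it; move 2 to the remainder.
  remainder -3x^2 - 3x - 3y - 3z + 2 ≠ 0; add k_7 = -3x^2 - 3x - 3y - 3z + 2 to the basis.

The other S-polynomials (S(h_2,h_3), S(h_1,k_4), S(h_2,k_4), S(h_3,k_4), S(h_1,k_5), S(h_2,k_5), S(h_3,k_5), S(h_2,k_6), S(h_3,k_6), S(k_4,k_6), S(k_5,k_6), S(h_1,k_7), S(h_2,k_7), S(h_3,k_7), S(k_4,k_7), S(k_5,k_7), S(k_6,k_7)) all reduce to 0 modulo the current basis, so we have a Gröbner basis.
Inter-reduce: drop elements whose leading term is divisible by another's, tail-reduce, and make monic.
Reduced Gröbner basis: {x^2 + x + y + z - 3, xy + y - 3, xz + y + z - 3, y^2 - 3y + 3z, yz + 3x - 3z, z^2 + y - 3}.

These differ, so the ideals are not equal.

No, the ideals differ.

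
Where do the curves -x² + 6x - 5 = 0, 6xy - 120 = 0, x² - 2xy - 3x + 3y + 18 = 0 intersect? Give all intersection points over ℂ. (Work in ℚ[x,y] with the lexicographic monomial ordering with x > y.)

{(5, 4)}

Compute a lex Gröbner basis by Buchberger's algorithm.
f_1 = -x² + 6x - 5, LT = x².
f_2 = 6xy - 120, LT = xy.
f_3 = x² - 2xy - 3x + 3y + 18, LT = x².

S(f_1,f_2): lcm = x²y. S = -6xy + 20x + 5y.
  leading term xy: subtract (-1)·f_2 from -6xy + 20x + 5y → 20x + 5y - 120
  leading term x: no divisor's leading term divides it; move 20x to the remainder.
  leading term y: no divisor's leading term divides it; move 5y to the remainder.
  leading term 1: no divisor's leading term divides it; move -120 to the remainder.
  remainder 20x + 5y - 120 ≠ 0; add h_4 = 20x + 5y - 120 to the basis.

S(f_1,f_3): lcm = x². S = 2xy - 3x - 3y - 13.
  leading term xy: subtract (⅓)·f_2 from 2xy - 3x - 3y - 13 → -3x - 3y + 27
  leading term x: subtract (-3/20)·h_4 from -3x - 3y + 27 → -9/4y + 9
  leading term y: no divisor's leading term divides it; move -9/4y to the remainder.
  leading term 1: no divisor's leading term divides it; move 9 to the remainder.
  remainder -9/4y + 9 ≠ 0; add h_5 = -9/4y + 9 to the basis.

The other S-polynomials (S(f_2,f_3), S(f_1,h_4), S(f_2,h_4), S(f_3,h_4), S(f_1,h_5), S(f_2,h_5), S(f_3,h_5), S(h_4,h_5)) all reduce to 0 modulo the current basis, so we have a Gröbner basis.
Inter-reduce: drop elements whose leading term is divisible by another's, tail-reduce, and make monic.
Reduced Gröbner basis: {x - 5, y - 4}.

A lex Gröbner basis eliminates variables successively. Here y - 4 depends only on y, with roots {4}; lifting each root through the earlier basis elements recovers the full solutions.
  y = 4: the earlier basis element becomes x - 5 = 0, giving x = 5 — point (5, 4).
This is the nonlinear analogue of row-reducing a linear system.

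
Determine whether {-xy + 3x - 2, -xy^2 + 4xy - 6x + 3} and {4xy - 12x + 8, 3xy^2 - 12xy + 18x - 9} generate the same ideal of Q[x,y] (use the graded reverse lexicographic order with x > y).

Equality of ideals is decidable: compute both reduced Gröbner bases (unique for the ordering) and check whether they agree.
Buchberger on the first generating set:
f_1 = -xy + 3x - 2, LT = xy.
f_2 = -xy^2 + 4xy - 6x + 3, LT = xy^2.

S(f_1,f_2): lcm = xy^2. S = xy - 6x + 2y + 3.
  reduce S modulo (f_1, f_2):
  remainder -3x + 2y + 1 ≠ 0; add g_3 = -3x + 2y + 1 to the basis.

S(f_1,g_3): lcm = xy. S = 2/3y^2 - 3x + 1/3y + 2.
  reduce S modulo (f_1, f_2, g_3):
  remainder 2/3y^2 - 5/3y + 1 ≠ 0; add g_4 = 2/3y^2 - 5/3y + 1 to the basis.

The other S-polynomials (S(f_2,g_3), S(f_1,g_4), S(f_2,g_4), S(g_3,g_4)) all reduce to 0 modulo the current basis, so we have a Gröbner basis.
Inter-reduce: drop elements whose leading term is divisible by another's, tail-reduce, and make monic.
Reduced Gröbner basis: {y^2 - 5/2y + 3/2, x - 2/3y - 1/3}.

Buchberger on the second generating set:
h_1 = 4xy - 12x + 8, LT = xy.
h_2 = 3xy^2 - 12xy + 18x - 9, LT = xy^2.

S(h_1,h_2): lcm = xy^2. S = xy - 6x + 2y + 3.
  reduce S modulo (h_1, h_2):
  remainder -3x + 2y + 1 ≠ 0; add k_3 = -3x + 2y + 1 to the basis.

S(h_1,k_3): lcm = xy. S = 2/3y^2 - 3x + 1/3y + 2.
  reduce S modulo (h_1, h_2, k_3):
  remainder 2/3y^2 - 5/3y + 1 ≠ 0; add k_4 = 2/3y^2 - 5/3y + 1 to the basis.

The other S-polynomials (S(h_2,k_3), S(h_1,k_4), S(h_2,k_4), S(k_3,k_4)) all reduce to 0 modulo the current basis, so we have a Gröbner basis.
Inter-reduce: drop elements whose leading term is divisible by another's, tail-reduce, and make monic.
Reduced Gröbner basis: {y^2 - 5/2y + 3/2, x - 2/3y - 1/3}.

Same reduced basis, so the two generating sets span the same ideal.

Yes, the ideals are equal.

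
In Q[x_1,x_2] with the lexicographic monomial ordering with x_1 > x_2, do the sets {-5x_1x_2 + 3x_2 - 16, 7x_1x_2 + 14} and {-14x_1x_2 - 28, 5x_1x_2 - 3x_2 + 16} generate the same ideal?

Yes, the ideals are equal.

Since reduced Gröbner bases are canonical representatives of ideals under a given ordering, it suffices to compute and compare them.
Buchberger on the first generating set:
f_1 = -5x_1x_2 + 3x_2 - 16, LT = x_1x_2.
f_2 = 7x_1x_2 + 14, LT = x_1x_2.

S(f_1,f_2): lcm = x_1x_2. S = -3/5x_2 + 6/5.
  leading term x_2: no divisor's leading term divides it; move -3/5x_2 to the remainder.
  leading term 1: no divisor's leading term divides it; move 6/5 to the remainder.
  remainder -3/5x_2 + 6/5 ≠ 0; add g_3 = -3/5x_2 + 6/5 to the basis.

S(f_1,g_3): lcm = x_1x_2. S = 2x_1 - 3/5x_2 + 16/5.
  leading term x_1: no divisor's leading term divides it; move 2x_1 to the remainder.
  leading term x_2: subtract (1)·g_3 from -3/5x_2 + 16/5 → 2
  leading term 1: no divisor's leading term divides it; move 2 to the remainder.
  remainder 2x_1 + 2 ≠ 0; add g_4 = 2x_1 + 2 to the basis.

S(f_2,g_3): lcm = x_1x_2. S = 2x_1 + 2.
  leading term x_1: subtract (1)·g_4 from 2x_1 + 2 → 0
  remainder 0.

S(f_1,g_4): lcm = x_1x_2. S = -8/5x_2 + 16/5.
  leading term x_2: subtract (8/3)·g_3 from -8/5x_2 + 16/5 → 0
  remainder 0.

S(f_2,g_4): lcm = x_1x_2. S = -x_2 + 2.
  leading term x_2: subtract (5/3)·g_3 from -x_2 + 2 → 0
  remainder 0.

S(g_3,g_4): leading monomials are coprime, so the S-polynomial reduces to 0 (Buchberger's first criterion).
Every S-polynomial of the final basis reduces to 0, so we have a Gröbner basis.
Inter-reduce: drop elements whose leading term is divisible by another's, tail-reduce, and make monic.
Reduced Gröbner basis: {x_1 + 1, x_2 - 2}.

Buchberger on the second generating set:
h_1 = -14x_1x_2 - 28, LT = x_1x_2.
h_2 = 5x_1x_2 - 3x_2 + 16, LT = x_1x_2.

S(h_1,h_2): lcm = x_1x_2. S = 3/5x_2 - 6/5.
  leading term x_2: no divisor's leading term divides it; move 3/5x_2 to the remainder.
  leading term 1: no divisor's leading term divides it; move -6/5 to the remainder.
  remainder 3/5x_2 - 6/5 ≠ 0; add k_3 = 3/5x_2 - 6/5 to the basis.

S(h_1,k_3): lcm = x_1x_2. S = 2x_1 + 2.
  leading term x_1: no divisor's leading term divides it; move 2x_1 to the remainder.
  leading term 1: no divisor's leading term divides it; move 2 to the remainder.
  remainder 2x_1 + 2 ≠ 0; add k_4 = 2x_1 + 2 to the basis.

S(h_2,k_3): lcm = x_1x_2. S = 2x_1 - 3/5x_2 + 16/5.
  leading term x_1: subtract (1)·k_4 from 2x_1 - 3/5x_2 + 16/5 → -3/5x_2 + 6/5
  leading term x_2: subtract (-1)·k_3 from -3/5x_2 + 6/5 → 0
  remainder 0.

S(h_1,k_4): lcm = x_1x_2. S = -x_2 + 2.
  leading term x_2: subtract (-5/3)·k_3 from -x_2 + 2 → 0
  remainder 0.

S(h_2,k_4): lcm = x_1x_2. S = -8/5x_2 + 16/5.
  leading term x_2: subtract (-8/3)·k_3 from -8/5x_2 + 16/5 → 0
  remainder 0.

S(k_3,k_4): leading monomials are coprime, so the S-polynomial reduces to 0 (Buchberger's first criterion).
Every S-polynomial of the final basis reduces to 0, so we have a Gröbner basis.
Inter-reduce: drop elements whose leading term is divisible by another's, tail-reduce, and make monic.
Reduced Gröbner basis: {x_1 + 1, x_2 - 2}.

These coincide, so the ideals are equal.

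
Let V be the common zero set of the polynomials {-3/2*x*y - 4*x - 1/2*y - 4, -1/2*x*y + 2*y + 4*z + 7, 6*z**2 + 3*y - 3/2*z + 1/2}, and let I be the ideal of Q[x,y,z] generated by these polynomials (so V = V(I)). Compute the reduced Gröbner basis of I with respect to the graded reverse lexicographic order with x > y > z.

f_1 = -3/2*x*y - 4*x - 1/2*y - 4, LT = x*y.
f_2 = -1/2*x*y + 2*y + 4*z + 7, LT = x*y.
f_3 = 6*z**2 + 3*y - 3/2*z + 1/2, LT = z**2.

S(f_1,f_2): lcm = x*y. S = 8/3*x + 13/3*y + 8*z + 50/3.
  leading term x: no divisor's leading term divides it; move 8/3*x to the remainder.
  leading term y: no divisor's leading term divides it; move 13/3*y to the remainder.
  leading term z: no divisor's leading term divides it; move 8*z to the remainder.
  leading term 1: no divisor's leading term divides it; move 50/3 to the remainder.
  remainder 8/3*x + 13/3*y + 8*z + 50/3 ≠ 0; add g_4 = 8/3*x + 13/3*y + 8*z + 50/3 to the basis.

S(f_1,g_4): lcm = x*y. S = -13/8*y**2 - 3*y*z + 8/3*x - 71/12*y + 8/3.
  leading term y**2: no divisor's leading term divides it; move -13/8*y**2 to the remainder.
  leading term y*z: no divisor's leading term divides it; move -3*y*z to the remainder.
  leading term x: subtract (1)·g_4 from 8/3*x - 71/12*y + 8/3 → -41/4*y - 8*z - 14
  leading term y: no divisor's leading term divides it; move -41/4*y to the remainder.
  leading term z: no divisor's leading term divides it; move -8*z to the remainder.
  leading term 1: no divisor's leading term divides it; move -14 to the remainder.
  remainder -13/8*y**2 - 3*y*z - 41/4*y - 8*z - 14 ≠ 0; add g_5 = -13/8*y**2 - 3*y*z - 41/4*y - 8*z - 14 to the basis.

The other S-polynomials (S(f_1,f_3), S(f_2,f_3), S(f_2,g_4), S(f_3,g_4), S(f_1,g_5), S(f_2,g_5), S(f_3,g_5), S(g_4,g_5)) all reduce to 0 modulo the current basis, so we have a Gröbner basis.
Inter-reduce: drop elements whose leading term is divisible by another's, tail-reduce, and make monic.

G = {y**2 + 24/13*y*z + 82/13*y + 64/13*z + 112/13, z**2 + 1/2*y - 1/4*z + 1/12, x + 13/8*y + 3*z + 25/4}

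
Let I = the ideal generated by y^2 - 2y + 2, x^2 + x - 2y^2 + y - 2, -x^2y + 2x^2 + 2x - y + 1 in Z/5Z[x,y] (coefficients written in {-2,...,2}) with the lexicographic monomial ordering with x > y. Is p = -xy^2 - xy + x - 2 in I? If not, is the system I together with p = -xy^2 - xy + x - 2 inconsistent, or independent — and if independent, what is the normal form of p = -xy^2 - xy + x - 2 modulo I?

First compute the reduced Gröbner basis of I by Buchberger's algorithm.
f_1 = y^2 - 2y + 2, LT = y^2.
f_2 = x^2 + x - 2y^2 + y - 2, LT = x^2.
f_3 = -x^2y + 2x^2 + 2x - y + 1, LT = x^2y.

S(f_1,f_3): lcm = x^2y^2. S = 2x^2 + 2xy - y^2 + y.
  leading term x^2: subtract (2)·f_2 from 2x^2 + 2xy - y^2 + y → 2xy - 2x - 2y^2 - y - 1
  leading term xy: no divisor's leading term divides it; move 2xy to the remainder.
  leading term x: no divisor's leading term divides it; move -2x to the remainder.
  leading term y^2: subtract (-2)·f_1 from -2y^2 - y - 1 → -2
  leading term 1: no divisor's leading term divides it; move -2 to the remainder.
  remainder 2xy - 2x - 2 ≠ 0; add h_4 = 2xy - 2x - 2 to the basis.

S(f_2,f_3): lcm = x^2y. S = 2x^2 + xy + 2x - 2y^3 + y^2 + 2y + 1.
  leading term x^2: subtract (2)·f_2 from 2x^2 + xy + 2x - 2y^3 + y^2 + 2y + 1 → xy - 2y^3
  leading term xy: subtract (-2)·h_4 from xy - 2y^3 → x - 2y^3 + 1
  leading term x: no divisor's leading term divides it; move x to the remainder.
  leading term y^3: subtract (-2y)·f_1 from -2y^3 + 1 → y^2 - y + 1
  leading term y^2: subtract (1)·f_1 from y^2 - y + 1 → y - 1
  leading term y: no divisor's leading term divides it; move y to the remainder.
  leading term 1: no divisor's leading term divides it; move -1 to the remainder.
  remainder x + y - 1 ≠ 0; add h_5 = x + y - 1 to the basis.

S(f_2,h_4): lcm = x^2y. S = x^2 + xy + x - 2y^3 + y^2 - 2y.
  leading term x^2: subtract (1)·f_2 from x^2 + xy + x - 2y^3 + y^2 - 2y → xy - 2y^3 - 2y^2 + 2y + 2
  leading term xy: subtract (-2)·h_4 from xy - 2y^3 - 2y^2 + 2y + 2 → x - 2y^3 - 2y^2 + 2y - 2
  leading term x: subtract (1)·h_5 from x - 2y^3 - 2y^2 + 2y - 2 → -2y^3 - 2y^2 + y - 1
  leading term y^3: subtract (-2y)·f_1 from -2y^3 - 2y^2 + y - 1 → -y^2 - 1
  leading term y^2: subtract (-1)·f_1 from -y^2 - 1 → -2y + 1
  leading term y: no divisor's leading term divides it; move -2y to the remainder.
  leading term 1: no divisor's leading term divides it; move 1 to the remainder.
  remainder -2y + 1 ≠ 0; add h_6 = -2y + 1 to the basis.

The other S-polynomials (S(f_1,f_2), S(f_1,h_4), S(f_3,h_4), S(f_1,h_5), S(f_2,h_5), S(f_3,h_5), S(h_4,h_5), S(f_1,h_6), S(f_2,h_6), S(f_3,h_6), S(h_4,h_6), S(h_5,h_6)) all reduce to 0 modulo the current basis, so we have a Gröbner basis.
Inter-reduce: drop elements whose leading term is divisible by another's, tail-reduce, and make monic.
Reduced Gröbner basis: {x + 2, y + 2}.
Label its elements g_1 = x + 2, g_2 = y + 2.

Reduce p = -xy^2 - xy + x - 2 modulo G:
  leading term xy^2: subtract (-y^2)·g_1 from -xy^2 - xy + x - 2 → -xy + x + 2y^2 - 2
  leading term xy: subtract (-y)·g_1 from -xy + x + 2y^2 - 2 → x + 2y^2 + 2y - 2
  leading term x: subtract (1)·g_1 from x + 2y^2 + 2y - 2 → 2y^2 + 2y + 1
  leading term y^2: subtract (2y)·g_2 from 2y^2 + 2y + 1 → -2y + 1
  leading term y: subtract (-2)·g_2 from -2y + 1 → 0
  normal form = 0.
Since the normal form is 0, p ∈ I.

-xy^2 - xy + x - 2 lies in I (it reduces to 0).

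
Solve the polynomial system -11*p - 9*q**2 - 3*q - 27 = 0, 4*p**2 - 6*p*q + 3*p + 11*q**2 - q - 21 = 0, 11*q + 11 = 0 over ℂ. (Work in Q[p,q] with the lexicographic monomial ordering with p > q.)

Compute a lex Gröbner basis by Buchberger's algorithm.
f_1 = -11*p - 9*q**2 - 3*q - 27, LT = p.
f_2 = 4*p**2 - 6*p*q + 3*p + 11*q**2 - q - 21, LT = p**2.
f_3 = 11*q + 11, LT = q.

The S-polynomials (S(f_1,f_2), S(f_1,f_3), S(f_2,f_3)) all reduce to 0 modulo the current basis, so we have a Gröbner basis.
Inter-reduce: drop elements whose leading term is divisible by another's, tail-reduce, and make monic.
Reduced Gröbner basis: {p + 3, q + 1}.

Elimination: the polynomial q + 1 lies in the elimination ideal for q, so q ∈ {-1}. For each such q, the remaining basis elements (now univariate) give the rest of the solution.
  q = -1: the earlier basis element becomes p + 3 = 0, giving p = -3 — point (-3, -1).
Substituting each solution back into the original system confirms all equations vanish.

{(-3, -1)}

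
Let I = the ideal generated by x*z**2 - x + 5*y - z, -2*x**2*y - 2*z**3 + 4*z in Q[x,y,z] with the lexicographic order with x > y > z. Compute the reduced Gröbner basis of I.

G = {x**2*y + z**3 - 2*z, x*y**2 - 1/5*x*y*z - 1/5*z**5 + 3/5*z**3 - 2/5*z, x*z**2 - x + 5*y - z, y**3 - 2/5*y**2*z + 1/25*y*z**2 + 1/25*z**7 - 4/25*z**5 + 1/5*z**3 - 2/25*z}

f_1 = x*z**2 - x + 5*y - z, LT = x*z**2.
f_2 = -2*x**2*y - 2*z**3 + 4*z, LT = x**2*y.

S(f_1,f_2): lcm = x**2*y*z**2. S = -x**2*y + 5*x*y**2 - x*y*z - z**5 + 2*z**3.
  leading term x**2*y: subtract (1/2)·f_2 from -x**2*y + 5*x*y**2 - x*y*z - z**5 + 2*z**3 → 5*x*y**2 - x*y*z - z**5 + 3*z**3 - 2*z
  leading term x*y**2: no divisor's leading term divides it; move 5*x*y**2 to the remainder.
  leading term x*y*z: no divisor's leading term divides it; move -x*y*z to the remainder.
  leading term z**5: no divisor's leading term divides it; move -z**5 to the remainder.
  leading term z**3: no divisor's leading term divides it; move 3*z**3 to the remainder.
  leading term z: no divisor's leading term divides it; move -2*z to the remainder.
  remainder 5*x*y**2 - x*y*z - z**5 + 3*z**3 - 2*z ≠ 0; add g_3 = 5*x*y**2 - x*y*z - z**5 + 3*z**3 - 2*z to the basis.

S(f_1,g_3): lcm = x*y**2*z**2. S = -x*y**2 + 1/5*x*y*z**3 + 5*y**3 - y**2*z + 1/5*z**7 - 3/5*z**5 + 2/5*z**3.
  leading term x*y**2: subtract (-1/5)·g_3 from -x*y**2 + 1/5*x*y*z**3 + 5*y**3 - y**2*z + 1/5*z**7 - 3/5*z**5 + 2/5*z**3 → 1/5*x*y*z**3 - 1/5*x*y*z + 5*y**3 - y**2*z + 1/5*z**7 - 4/5*z**5 + z**3 - 2/5*z
  leading term x*y*z**3: subtract (1/5*y*z)·f_1 from 1/5*x*y*z**3 - 1/5*x*y*z + 5*y**3 - y**2*z + 1/5*z**7 - 4/5*z**5 + z**3 - 2/5*z → 5*y**3 - 2*y**2*z + 1/5*y*z**2 + 1/5*z**7 - 4/5*z**5 + z**3 - 2/5*z
  leading term y**3: no divisor's leading term divides it; move 5*y**3 to the remainder.
  leading term y**2*z: no divisor's leading term divides it; move -2*y**2*z to the remainder.
  leading term y*z**2: no divisor's leading term divides it; move 1/5*y*z**2 to the remainder.
  leading term z**7: no divisor's leading term divides it; move 1/5*z**7 to the remainder.
  leading term z**5: no divisor's leading term divides it; move -4/5*z**5 to the remainder.
  leading term z**3: no divisor's leading term divides it; move z**3 to the remainder.
  leading term z: no divisor's leading term divides it; move -2/5*z to the remainder.
  remainder 5*y**3 - 2*y**2*z + 1/5*y*z**2 + 1/5*z**7 - 4/5*z**5 + z**3 - 2/5*z ≠ 0; add g_4 = 5*y**3 - 2*y**2*z + 1/5*y*z**2 + 1/5*z**7 - 4/5*z**5 + z**3 - 2/5*z to the basis.

The other S-polynomials (S(f_2,g_3), S(f_1,g_4), S(f_2,g_4), S(g_3,g_4)) all reduce to 0 modulo the current basis, so we have a Gröbner basis.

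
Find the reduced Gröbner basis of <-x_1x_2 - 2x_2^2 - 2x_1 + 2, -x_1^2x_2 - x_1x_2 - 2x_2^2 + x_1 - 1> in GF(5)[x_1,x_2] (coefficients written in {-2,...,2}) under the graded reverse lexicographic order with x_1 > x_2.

G = {x_1^3 - 2x_1^2 - x_2^2 + 2x_2 + 1, x_2^3 + 2x_1^2 - 2x_2^2 - x_1 - x_2 - 1, x_1x_2 + 2x_2^2 + 2x_1 - 2}

f_1 = -x_1x_2 - 2x_2^2 - 2x_1 + 2, LT = x_1x_2.
f_2 = -x_1^2x_2 - x_1x_2 - 2x_2^2 + x_1 - 1, LT = x_1^2x_2.

S(f_1,f_2): lcm = x_1^2x_2. S = 2x_1x_2^2 + 2x_1^2 - x_1x_2 - 2x_2^2 - x_1 - 1.
  leading term x_1x_2^2: subtract (-2x_2)·f_1 from 2x_1x_2^2 + 2x_1^2 - x_1x_2 - 2x_2^2 - x_1 - 1 → x_2^3 + 2x_1^2 - 2x_2^2 - x_1 - x_2 - 1
  leading term x_2^3: no divisor's leading term divides it; move x_2^3 to the remainder.
  leading term x_1^2: no divisor's leading term divides it; move 2x_1^2 to the remainder.
  leading term x_2^2: no divisor's leading term divides it; move -2x_2^2 to the remainder.
  leading term x_1: no divisor's leading term divides it; move -x_1 to the remainder.
  leading term x_2: no divisor's leading term divides it; move -x_2 to the remainder.
  leading term 1: no divisor's leading term divides it; move -1 to the remainder.
  remainder x_2^3 + 2x_1^2 - 2x_2^2 - x_1 - x_2 - 1 ≠ 0; add g_3 = x_2^3 + 2x_1^2 - 2x_2^2 - x_1 - x_2 - 1 to the basis.

S(f_1,g_3): lcm = x_1x_2^3. S = 2x_2^4 - 2x_1^3 - x_1x_2^2 + x_1^2 + x_1x_2 - 2x_2^2 + x_1.
  leading term x_2^4: subtract (2x_2)·g_3 from 2x_2^4 - 2x_1^3 - x_1x_2^2 + x_1^2 + x_1x_2 - 2x_2^2 + x_1 → -2x_1^3 + x_1^2x_2 - x_1x_2^2 - x_2^3 + x_1^2 - 2x_1x_2 + x_1 + 2x_2
  leading term x_1^3: no divisor's leading term divides it; move -2x_1^3 to the remainder.
  leading term x_1^2x_2: subtract (-x_1)·f_1 from x_1^2x_2 - x_1x_2^2 - x_2^3 + x_1^2 - 2x_1x_2 + x_1 + 2x_2 → 2x_1x_2^2 - x_2^3 - x_1^2 - 2x_1x_2 - 2x_1 + 2x_2
  leading term x_1x_2^2: subtract (-2x_2)·f_1 from 2x_1x_2^2 - x_2^3 - x_1^2 - 2x_1x_2 - 2x_1 + 2x_2 → -x_1^2 - x_1x_2 - 2x_1 + x_2
  leading term x_1^2: no divisor's leading term divides it; move -x_1^2 to the remainder.
  leading term x_1x_2: subtract (1)·f_1 from -x_1x_2 - 2x_1 + x_2 → 2x_2^2 + x_2 - 2
  leading term x_2^2: no divisor's leading term divides it; move 2x_2^2 to the remainder.
  leading term x_2: no divisor's leading term divides it; move x_2 to the remainder.
  leading term 1: no divisor's leading term divides it; move -2 to the remainder.
  remainder -2x_1^3 - x_1^2 + 2x_2^2 + x_2 - 2 ≠ 0; add g_4 = -2x_1^3 - x_1^2 + 2x_2^2 + x_2 - 2 to the basis.

S(f_2,g_3): lcm = x_1^2x_2^3. S = -2x_1^4 + 2x_1^2x_2^2 + x_1x_2^3 + 2x_2^4 + x_1^3 + x_1^2x_2 - x_1x_2^2 + x_1^2 + x_2^2.
  leading term x_1^4: subtract (x_1)·g_4 from -2x_1^4 + 2x_1^2x_2^2 + x_1x_2^3 + 2x_2^4 + x_1^3 + x_1^2x_2 - x_1x_2^2 + x_1^2 + x_2^2 → 2x_1^2x_2^2 + x_1x_2^3 + 2x_2^4 + 2x_1^3 + x_1^2x_2 + 2x_1x_2^2 + x_1^2 - x_1x_2 + x_2^2 + 2x_1
  leading term x_1^2x_2^2: subtract (-2x_1x_2)·f_1 from 2x_1^2x_2^2 + x_1x_2^3 + 2x_2^4 + 2x_1^3 + x_1^2x_2 + 2x_1x_2^2 + x_1^2 - x_1x_2 + x_2^2 + 2x_1 → 2x_1x_2^3 + 2x_2^4 + 2x_1^3 + 2x_1^2x_2 + 2x_1x_2^2 + x_1^2 - 2x_1x_2 + x_2^2 + 2x_1
  leading term x_1x_2^3: subtract (-2x_2^2)·f_1 from 2x_1x_2^3 + 2x_2^4 + 2x_1^3 + 2x_1^2x_2 + 2x_1x_2^2 + x_1^2 - 2x_1x_2 + x_2^2 + 2x_1 → -2x_2^4 + 2x_1^3 + 2x_1^2x_2 - 2x_1x_2^2 + x_1^2 - 2x_1x_2 + 2x_1
  leading term x_2^4: subtract (-2x_2)·g_3 from -2x_2^4 + 2x_1^3 + 2x_1^2x_2 - 2x_1x_2^2 + x_1^2 - 2x_1x_2 + 2x_1 → 2x_1^3 + x_1^2x_2 - 2x_1x_2^2 + x_2^3 + x_1^2 + x_1x_2 - 2x_2^2 + 2x_1 - 2x_2
  leading term x_1^3: subtract (-1)·g_4 from 2x_1^3 + x_1^2x_2 - 2x_1x_2^2 + x_2^3 + x_1^2 + x_1x_2 - 2x_2^2 + 2x_1 - 2x_2 → x_1^2x_2 - 2x_1x_2^2 + x_2^3 + x_1x_2 + 2x_1 - x_2 - 2
  leading term x_1^2x_2: subtract (-x_1)·f_1 from x_1^2x_2 - 2x_1x_2^2 + x_2^3 + x_1x_2 + 2x_1 - x_2 - 2 → x_1x_2^2 + x_2^3 - 2x_1^2 + x_1x_2 - x_1 - x_2 - 2
  leading term x_1x_2^2: subtract (-x_2)·f_1 from x_1x_2^2 + x_2^3 - 2x_1^2 + x_1x_2 - x_1 - x_2 - 2 → -x_2^3 - 2x_1^2 - x_1x_2 - x_1 + x_2 - 2
  leading term x_2^3: subtract (-1)·g_3 from -x_2^3 - 2x_1^2 - x_1x_2 - x_1 + x_2 - 2 → -x_1x_2 - 2x_2^2 - 2x_1 + 2
  leading term x_1x_2: subtract (1)·f_1 from -x_1x_2 - 2x_2^2 - 2x_1 + 2 → 0
  remainder 0.

S(f_1,g_4): lcm = x_1^3x_2. S = 2x_1^2x_2^2 + 2x_1^3 + 2x_1^2x_2 + x_2^3 - 2x_1^2 - 2x_2^2 - x_2.
  leading term x_1^2x_2^2: subtract (-2x_1x_2)·f_1 from 2x_1^2x_2^2 + 2x_1^3 + 2x_1^2x_2 + x_2^3 - 2x_1^2 - 2x_2^2 - x_2 → x_1x_2^3 + 2x_1^3 - 2x_1^2x_2 + x_2^3 - 2x_1^2 - x_1x_2 - 2x_2^2 - x_2
  leading term x_1x_2^3: subtract (-x_2^2)·f_1 from x_1x_2^3 + 2x_1^3 - 2x_1^2x_2 + x_2^3 - 2x_1^2 - x_1x_2 - 2x_2^2 - x_2 → -2x_2^4 + 2x_1^3 - 2x_1^2x_2 - 2x_1x_2^2 + x_2^3 - 2x_1^2 - x_1x_2 - x_2
  leading term x_2^4: subtract (-2x_2)·g_3 from -2x_2^4 + 2x_1^3 - 2x_1^2x_2 - 2x_1x_2^2 + x_2^3 - 2x_1^2 - x_1x_2 - x_2 → 2x_1^3 + 2x_1^2x_2 - 2x_1x_2^2 + 2x_2^3 - 2x_1^2 + 2x_1x_2 - 2x_2^2 + 2x_2
  leading term x_1^3: subtract (-1)·g_4 from 2x_1^3 + 2x_1^2x_2 - 2x_1x_2^2 + 2x_2^3 - 2x_1^2 + 2x_1x_2 - 2x_2^2 + 2x_2 → 2x_1^2x_2 - 2x_1x_2^2 + 2x_2^3 + 2x_1^2 + 2x_1x_2 - 2x_2 - 2
  leading term x_1^2x_2: subtract (-2x_1)·f_1 from 2x_1^2x_2 - 2x_1x_2^2 + 2x_2^3 + 2x_1^2 + 2x_1x_2 - 2x_2 - 2 → -x_1x_2^2 + 2x_2^3 - 2x_1^2 + 2x_1x_2 - x_1 - 2x_2 - 2
  leading term x_1x_2^2: subtract (x_2)·f_1 from -x_1x_2^2 + 2x_2^3 - 2x_1^2 + 2x_1x_2 - x_1 - 2x_2 - 2 → -x_2^3 - 2x_1^2 - x_1x_2 - x_1 + x_2 - 2
  leading term x_2^3: subtract (-1)·g_3 from -x_2^3 - 2x_1^2 - x_1x_2 - x_1 + x_2 - 2 → -x_1x_2 - 2x_2^2 - 2x_1 + 2
  leading term x_1x_2: subtract (1)·f_1 from -x_1x_2 - 2x_2^2 - 2x_1 + 2 → 0
  remainder 0.

S(f_2,g_4): lcm = x_1^3x_2. S = -2x_1^2x_2 + 2x_1x_2^2 + x_2^3 - x_1^2 - 2x_2^2 + x_1 - x_2.
  leading term x_1^2x_2: subtract (2x_1)·f_1 from -2x_1^2x_2 + 2x_1x_2^2 + x_2^3 - x_1^2 - 2x_2^2 + x_1 - x_2 → x_1x_2^2 + x_2^3 - 2x_1^2 - 2x_2^2 + 2x_1 - x_2
  leading term x_1x_2^2: subtract (-x_2)·f_1 from x_1x_2^2 + x_2^3 - 2x_1^2 - 2x_2^2 + 2x_1 - x_2 → -x_2^3 - 2x_1^2 - 2x_1x_2 - 2x_2^2 + 2x_1 + x_2
  leading term x_2^3: subtract (-1)·g_3 from -x_2^3 - 2x_1^2 - 2x_1x_2 - 2x_2^2 + 2x_1 + x_2 → -2x_1x_2 + x_2^2 + x_1 - 1
  leading term x_1x_2: subtract (2)·f_1 from -2x_1x_2 + x_2^2 + x_1 - 1 → 0
  remainder 0.

S(g_3,g_4): leading monomials are coprime, so the S-polynomial reduces to 0 (Buchberger's first criterion).
Every S-polynomial of the final basis reduces to 0, so we have a Gröbner basis.
Inter-reduce: drop elements whose leading term is divisible by another's, tail-reduce, and make monic.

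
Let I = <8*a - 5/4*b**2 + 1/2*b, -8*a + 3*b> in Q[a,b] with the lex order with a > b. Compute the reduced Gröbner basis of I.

f_1 = 8*a - 5/4*b**2 + 1/2*b, LT = a.
f_2 = -8*a + 3*b, LT = a.

S(f_1,f_2): lcm = a. S = -5/32*b**2 + 7/16*b.
  leading term b**2: no divisor's leading term divides it; move -5/32*b**2 to the remainder.
  leading term b: no divisor's leading term divides it; move 7/16*b to the remainder.
  remainder -5/32*b**2 + 7/16*b ≠ 0; add g_3 = -5/32*b**2 + 7/16*b to the basis.

S(f_1,g_3): leading monomials are coprime, so the S-polynomial reduces to 0 (Buchberger's first criterion).
S(f_2,g_3): leading monomials are coprime, so the S-polynomial reduces to 0 (Buchberger's first criterion).
Every S-polynomial of the final basis reduces to 0, so we have a Gröbner basis.
Inter-reduce: drop elements whose leading term is divisible by another's, tail-reduce, and make monic.

G = {a - 3/8*b, b**2 - 14/5*b}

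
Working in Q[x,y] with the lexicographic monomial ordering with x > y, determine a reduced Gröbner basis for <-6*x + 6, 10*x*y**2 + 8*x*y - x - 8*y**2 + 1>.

G = {x - 1, y**2 + 4*y}

f_1 = -6*x + 6, LT = x.
f_2 = 10*x*y**2 + 8*x*y - x - 8*y**2 + 1, LT = x*y**2.

S(f_1,f_2): lcm = x*y**2. S = -4/5*x*y + 1/10*x - 1/5*y**2 - 1/10.
  leading term x*y: subtract (2/15*y)·f_1 from -4/5*x*y + 1/10*x - 1/5*y**2 - 1/10 → 1/10*x - 1/5*y**2 - 4/5*y - 1/10
  leading term x: subtract (-1/60)·f_1 from 1/10*x - 1/5*y**2 - 4/5*y - 1/10 → -1/5*y**2 - 4/5*y
  leading term y**2: no divisor's leading term divides it; move -1/5*y**2 to the remainder.
  leading term y: no divisor's leading term divides it; move -4/5*y to the remainder.
  remainder -1/5*y**2 - 4/5*y ≠ 0; add g_3 = -1/5*y**2 - 4/5*y to the basis.

The other S-polynomials (S(f_1,g_3), S(f_2,g_3)) all reduce to 0 modulo the current basis, so we have a Gröbner basis.
Inter-reduce: drop elements whose leading term is divisible by another's, tail-reduce, and make monic.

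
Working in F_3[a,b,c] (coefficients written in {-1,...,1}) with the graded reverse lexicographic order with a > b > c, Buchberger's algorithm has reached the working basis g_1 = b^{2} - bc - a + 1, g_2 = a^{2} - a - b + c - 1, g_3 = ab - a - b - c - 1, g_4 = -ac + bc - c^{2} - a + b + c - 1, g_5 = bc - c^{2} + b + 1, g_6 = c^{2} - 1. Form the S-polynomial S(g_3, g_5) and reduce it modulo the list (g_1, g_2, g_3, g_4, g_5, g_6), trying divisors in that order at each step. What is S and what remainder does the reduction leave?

S(g_3, g_5) = ac^{2} - ab - ac - bc - c^{2} - a - c; remainder on division = 0.

lcm(LM(g_3), LM(g_5)) = abc.
S = (lcm/LT(g_3))·g_3 − (lcm/LT(g_5))·g_5 = ac^{2} - ab - ac - bc - c^{2} - a - c.
Reduce S modulo (g_1, g_2, g_3, g_4, g_5, g_6) in that order:
  leading term ac^{2}: subtract (-c)·g_4 from ac^{2} - ab - ac - bc - c^{2} - a - c → bc^{2} - c^{3} - ab + ac - a + c
  leading term bc^{2}: subtract (c)·g_5 from bc^{2} - c^{3} - ab + ac - a + c → -ab + ac - bc - a
  leading term ab: subtract (-1)·g_3 from -ab + ac - bc - a → ac - bc + a - b - c - 1
  leading term ac: subtract (-1)·g_4 from ac - bc + a - b - c - 1 → -c^{2} + 1
  leading term c^{2}: subtract (-1)·g_6 from -c^{2} + 1 → 0
The remainder is 0, so this S-polynomial contributes no new basis element.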